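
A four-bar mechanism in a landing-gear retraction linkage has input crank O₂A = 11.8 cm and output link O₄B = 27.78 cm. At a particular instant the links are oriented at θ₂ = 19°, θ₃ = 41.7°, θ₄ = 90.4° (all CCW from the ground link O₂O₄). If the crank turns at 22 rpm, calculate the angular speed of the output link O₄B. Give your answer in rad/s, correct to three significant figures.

ω₂ = 2.304 rad/s (from 22 rpm).
Differentiating the loop-closure r₂e^{iθ₂}+r₃e^{iθ₃}=r₁+r₄e^{iθ₄} gives r₂ω₂e^{iθ₂}+r₃ω₃e^{iθ₃}=r₄ω₄e^{iθ₄}.
Eliminating the other unknown: ω₄ = r₂ω₂ sin(θ₂−θ₃) / [r₄ sin(θ₄−θ₃)].
Numerator sine = -0.38591; denominator sine = +0.75126.
Result = 0.118·2.304·(-0.38591) / (0.2778·(+0.75126)) = -0.50268 rad/s; magnitude 0.50268 rad/s.

0.503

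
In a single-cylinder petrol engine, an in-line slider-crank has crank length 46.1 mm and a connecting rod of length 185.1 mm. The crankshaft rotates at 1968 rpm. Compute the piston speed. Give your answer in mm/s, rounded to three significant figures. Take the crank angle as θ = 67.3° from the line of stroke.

9630

ω = 2π·1968/60 = 206.1 rad/s
For an in-line slider-crank, x = r cosθ + √(L² − r² sin²θ), so v = −rω sinθ·[1 + r cosθ/√(L² − r² sin²θ)].
With r = 0.0461 m, L = 0.1851 m, θ = 67.3°: √(L² − r² sin²θ) = 0.18015 m.
v = −0.0461·206.1·0.92254·[1 + 0.0461·0.38591/0.18015] = -9.6303 m/s.
|v| = 9.6303 m/s = 9630.3 mm/s.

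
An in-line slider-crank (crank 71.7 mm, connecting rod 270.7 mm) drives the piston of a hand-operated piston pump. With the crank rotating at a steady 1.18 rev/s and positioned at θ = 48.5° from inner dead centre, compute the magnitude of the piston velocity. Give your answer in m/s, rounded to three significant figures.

ω = 2π·1.18 = 7.414 rad/s
For an in-line slider-crank, x = r cosθ + √(L² − r² sin²θ), so v = −rω sinθ·[1 + r cosθ/√(L² − r² sin²θ)].
With r = 0.0717 m, L = 0.2707 m, θ = 48.5°: √(L² − r² sin²θ) = 0.26532 m.
v = −0.0717·7.414·0.74896·[1 + 0.0717·0.66262/0.26532] = -0.46943 m/s.
|v| = 0.46943 m/s.

0.469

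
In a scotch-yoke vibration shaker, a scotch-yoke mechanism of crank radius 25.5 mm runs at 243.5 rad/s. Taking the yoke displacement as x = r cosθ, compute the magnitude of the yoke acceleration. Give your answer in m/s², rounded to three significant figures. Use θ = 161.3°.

1430

ω = 243.5 rad/s
x = r cosθ ⇒ ẍ = −rω² cosθ (ω constant).
|a| = rω²|cosθ| = 0.0255·(243.5)²·|cos 161.3°| = 1432.1 m/s².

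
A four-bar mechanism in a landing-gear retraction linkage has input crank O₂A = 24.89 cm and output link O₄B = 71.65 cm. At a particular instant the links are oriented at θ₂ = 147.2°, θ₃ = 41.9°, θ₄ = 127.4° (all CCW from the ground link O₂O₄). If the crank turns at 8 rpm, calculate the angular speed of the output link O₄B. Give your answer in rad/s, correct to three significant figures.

ω₂ = 0.8378 rad/s (from 8 rpm).
Differentiating the loop-closure r₂e^{iθ₂}+r₃e^{iθ₃}=r₁+r₄e^{iθ₄} gives r₂ω₂e^{iθ₂}+r₃ω₃e^{iθ₃}=r₄ω₄e^{iθ₄}.
Eliminating the other unknown: ω₄ = r₂ω₂ sin(θ₂−θ₃) / [r₄ sin(θ₄−θ₃)].
Numerator sine = +0.96456; denominator sine = +0.99692.
Result = 0.2489·0.8378·(+0.96456) / (0.7165·(+0.99692)) = +0.28158 rad/s; magnitude 0.28158 rad/s.

0.282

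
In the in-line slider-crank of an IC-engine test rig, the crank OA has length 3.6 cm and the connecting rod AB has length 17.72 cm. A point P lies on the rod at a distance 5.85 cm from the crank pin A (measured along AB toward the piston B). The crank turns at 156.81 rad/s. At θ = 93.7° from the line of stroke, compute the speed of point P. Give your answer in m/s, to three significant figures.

5.61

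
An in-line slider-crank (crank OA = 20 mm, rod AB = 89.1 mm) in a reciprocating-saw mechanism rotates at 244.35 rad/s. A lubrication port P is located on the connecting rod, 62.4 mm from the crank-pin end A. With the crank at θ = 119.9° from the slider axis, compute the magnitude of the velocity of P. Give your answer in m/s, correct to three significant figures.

ω = 244.3 rad/s.  Crank-pin speed |V_A| = rω = 4.887 m/s, perpendicular to OA.
Rod angle: sinφ = −(r/L) sinθ ⇒ φ = -11.221°; ω_rod = −rω cosθ/√(L²−r²sin²θ) = +27.874 rad/s.
V_P = V_A + ω_rod × AP, with AP = 0.0624 m along the rod.
Components: V_Px = −rω sinθ − a·ω_rod·sinφ = -3.8981 m/s;  V_Py = rω cosθ + a·ω_rod·cosφ = -0.73001 m/s.
|V_P| = √(V_Px² + V_Py²) = 3.9658 m/s.

3.97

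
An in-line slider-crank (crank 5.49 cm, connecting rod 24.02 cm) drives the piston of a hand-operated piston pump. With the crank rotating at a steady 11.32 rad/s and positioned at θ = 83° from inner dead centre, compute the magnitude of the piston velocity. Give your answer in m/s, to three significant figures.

0.634

ω = 11.32 rad/s
For an in-line slider-crank, x = r cosθ + √(L² − r² sin²θ), so v = −rω sinθ·[1 + r cosθ/√(L² − r² sin²θ)].
With r = 0.0549 m, L = 0.2402 m, θ = 83°: √(L² − r² sin²θ) = 0.23394 m.
v = −0.0549·11.32·0.99255·[1 + 0.0549·0.12187/0.23394] = -0.63448 m/s.
|v| = 0.63448 m/s.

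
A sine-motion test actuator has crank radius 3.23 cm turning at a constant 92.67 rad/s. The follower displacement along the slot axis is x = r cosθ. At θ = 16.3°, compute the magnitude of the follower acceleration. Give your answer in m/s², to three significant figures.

266

ω = 92.67 rad/s
x = r cosθ ⇒ ẍ = −rω² cosθ (ω constant).
|a| = rω²|cosθ| = 0.0323·(92.67)²·|cos 16.3°| = 266.23 m/s².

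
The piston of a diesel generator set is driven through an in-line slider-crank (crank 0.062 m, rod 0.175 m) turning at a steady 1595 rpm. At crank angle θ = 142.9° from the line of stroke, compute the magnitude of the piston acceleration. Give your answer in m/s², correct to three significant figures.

ω = 2π·1595/60 = 167 rad/s
x(θ) = r cosθ + √(L² − r² sin²θ); with ω constant, a = ω²·d²x/dθ².
d²x/dθ² = −r cosθ − r²(cos2θ)/√u − r⁴ sin²2θ/(4u^{3/2}),  u = L² − r² sin²θ = 0.0292263 m².
Substituting r = 0.062 m, L = 0.175 m, θ = 142.9°: d²x/dθ² = +0.042643 m.
a = ω²·d²x/dθ² = (167)²·(+0.042643) = +1189.7 m/s²;  |a| = 1189.7 m/s².

1190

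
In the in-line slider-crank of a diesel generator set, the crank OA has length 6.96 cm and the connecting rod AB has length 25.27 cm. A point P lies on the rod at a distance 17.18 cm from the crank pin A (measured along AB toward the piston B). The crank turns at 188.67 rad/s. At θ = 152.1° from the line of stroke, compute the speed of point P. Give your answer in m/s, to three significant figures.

ω = 188.7 rad/s.  Crank-pin speed |V_A| = rω = 13.131 m/s, perpendicular to OA.
Rod angle: sinφ = −(r/L) sinθ ⇒ φ = -7.405°; ω_rod = −rω cosθ/√(L²−r²sin²θ) = +46.311 rad/s.
V_P = V_A + ω_rod × AP, with AP = 0.1718 m along the rod.
Components: V_Px = −rω sinθ − a·ω_rod·sinφ = -5.1192 m/s;  V_Py = rω cosθ + a·ω_rod·cosφ = -3.7153 m/s.
|V_P| = √(V_Px² + V_Py²) = 6.3253 m/s.

6.33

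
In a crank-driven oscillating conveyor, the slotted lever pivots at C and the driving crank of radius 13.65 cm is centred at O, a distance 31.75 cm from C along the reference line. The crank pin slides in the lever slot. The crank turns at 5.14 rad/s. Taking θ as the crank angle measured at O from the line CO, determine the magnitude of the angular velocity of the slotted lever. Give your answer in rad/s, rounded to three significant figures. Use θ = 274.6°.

0.899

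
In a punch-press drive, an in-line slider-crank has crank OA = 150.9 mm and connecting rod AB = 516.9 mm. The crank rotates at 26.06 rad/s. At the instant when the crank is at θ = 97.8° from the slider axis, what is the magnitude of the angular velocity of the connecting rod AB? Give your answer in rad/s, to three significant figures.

1.08

ω = 26.06 rad/s
The rod makes angle φ with the slider axis where L sinφ = r sinθ; differentiating, L cosφ·φ̇ = r ω cosθ.
L cosφ = √(L² − r² sin²θ) = 0.49481 m.
|ω_rod| = r ω |cosθ| / √(L² − r² sin²θ) = 0.1509·26.06·0.13572/0.49481 = 1.0786 rad/s.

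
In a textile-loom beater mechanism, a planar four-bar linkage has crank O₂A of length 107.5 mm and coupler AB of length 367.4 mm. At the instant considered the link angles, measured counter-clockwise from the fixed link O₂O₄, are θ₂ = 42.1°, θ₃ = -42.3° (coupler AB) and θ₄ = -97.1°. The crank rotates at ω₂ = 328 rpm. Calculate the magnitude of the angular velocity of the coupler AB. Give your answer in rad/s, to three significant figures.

ω₂ = 34.35 rad/s (from 328 rpm).
Differentiating the loop-closure r₂e^{iθ₂}+r₃e^{iθ₃}=r₁+r₄e^{iθ₄} gives r₂ω₂e^{iθ₂}+r₃ω₃e^{iθ₃}=r₄ω₄e^{iθ₄}.
Eliminating the other unknown: ω₃ = r₂ω₂ sin(θ₄−θ₂) / [r₃ sin(θ₃−θ₄)].
Numerator sine = -0.65342; denominator sine = +0.81714.
Result = 0.1075·34.35·(-0.65342) / (0.3674·(+0.81714)) = -8.0365 rad/s; magnitude 8.0365 rad/s.

8.04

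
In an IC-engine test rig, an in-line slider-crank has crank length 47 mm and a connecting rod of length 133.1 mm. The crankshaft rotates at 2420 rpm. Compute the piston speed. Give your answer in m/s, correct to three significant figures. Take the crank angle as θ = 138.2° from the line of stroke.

5.79

ω = 2π·2420/60 = 253.4 rad/s
For an in-line slider-crank, x = r cosθ + √(L² − r² sin²θ), so v = −rω sinθ·[1 + r cosθ/√(L² − r² sin²θ)].
With r = 0.047 m, L = 0.1331 m, θ = 138.2°: √(L² − r² sin²θ) = 0.12936 m.
v = −0.047·253.4·0.66653·[1 + 0.047·-0.74548/0.12936] = -5.7887 m/s.
|v| = 5.7887 m/s.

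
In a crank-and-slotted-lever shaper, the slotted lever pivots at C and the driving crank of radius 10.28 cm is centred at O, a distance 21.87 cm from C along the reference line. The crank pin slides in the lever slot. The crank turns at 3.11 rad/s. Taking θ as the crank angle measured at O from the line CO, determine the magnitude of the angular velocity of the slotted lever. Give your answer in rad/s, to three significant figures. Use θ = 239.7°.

0.0675

ω = 3.11 rad/s
Crank pin A relative to C: A = (d + r cosθ, r sinθ); lever angle φ = atan2(r sinθ, d + r cosθ).
Differentiating tanφ: φ̇ = rω(d cosθ + r)/(d² + r² + 2dr cosθ).
d² + r² + 2dr cosθ = |CA|² = 0.0357116 m²;  d cosθ + r = -0.0075402 m.
|ω_lever| = |0.1028·3.11·-0.0075402| / 0.0357116 = 0.067504 rad/s.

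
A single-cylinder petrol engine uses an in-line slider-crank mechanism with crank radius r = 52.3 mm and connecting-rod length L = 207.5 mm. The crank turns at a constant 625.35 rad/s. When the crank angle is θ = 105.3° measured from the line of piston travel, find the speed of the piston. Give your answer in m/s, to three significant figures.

29.4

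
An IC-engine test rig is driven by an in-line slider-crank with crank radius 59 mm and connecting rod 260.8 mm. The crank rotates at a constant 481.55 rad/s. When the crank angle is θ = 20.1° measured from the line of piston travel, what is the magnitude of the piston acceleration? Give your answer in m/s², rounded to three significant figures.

ω = 481.6 rad/s
x(θ) = r cosθ + √(L² − r² sin²θ); with ω constant, a = ω²·d²x/dθ².
d²x/dθ² = −r cosθ − r²(cos2θ)/√u − r⁴ sin²2θ/(4u^{3/2}),  u = L² − r² sin²θ = 0.0676055 m².
Substituting r = 0.059 m, L = 0.2608 m, θ = 20.1°: d²x/dθ² = -0.065704 m.
a = ω²·d²x/dθ² = (481.6)²·(-0.065704) = -15236 m/s²;  |a| = 15236 m/s².

15200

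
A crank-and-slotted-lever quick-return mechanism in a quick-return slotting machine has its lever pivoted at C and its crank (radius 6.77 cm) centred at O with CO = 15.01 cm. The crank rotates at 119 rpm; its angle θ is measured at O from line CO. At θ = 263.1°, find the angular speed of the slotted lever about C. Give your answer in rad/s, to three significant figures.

ω = 12.46 rad/s (from 119 rpm).
Crank pin A relative to C: A = (d + r cosθ, r sinθ); lever angle φ = atan2(r sinθ, d + r cosθ).
Differentiating tanφ: φ̇ = rω(d cosθ + r)/(d² + r² + 2dr cosθ).
d² + r² + 2dr cosθ = |CA|² = 0.0246717 m²;  d cosθ + r = +0.049667 m.
|ω_lever| = |0.0677·12.46·+0.049667| / 0.0246717 = 1.6984 rad/s.

1.70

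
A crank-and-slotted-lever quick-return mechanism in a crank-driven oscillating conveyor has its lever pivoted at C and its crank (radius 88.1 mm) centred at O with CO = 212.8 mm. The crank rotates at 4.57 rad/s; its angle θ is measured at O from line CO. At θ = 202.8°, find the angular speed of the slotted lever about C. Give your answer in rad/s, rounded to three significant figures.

ω = 4.57 rad/s
Crank pin A relative to C: A = (d + r cosθ, r sinθ); lever angle φ = atan2(r sinθ, d + r cosθ).
Differentiating tanφ: φ̇ = rω(d cosθ + r)/(d² + r² + 2dr cosθ).
d² + r² + 2dr cosθ = |CA|² = 0.0184799 m²;  d cosθ + r = -0.10807 m.
|ω_lever| = |0.0881·4.57·-0.10807| / 0.0184799 = 2.3546 rad/s.

2.35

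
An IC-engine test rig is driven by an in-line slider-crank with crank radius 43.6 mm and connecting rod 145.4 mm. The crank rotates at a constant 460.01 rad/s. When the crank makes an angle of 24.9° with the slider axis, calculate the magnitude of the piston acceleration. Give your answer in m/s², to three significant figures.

10200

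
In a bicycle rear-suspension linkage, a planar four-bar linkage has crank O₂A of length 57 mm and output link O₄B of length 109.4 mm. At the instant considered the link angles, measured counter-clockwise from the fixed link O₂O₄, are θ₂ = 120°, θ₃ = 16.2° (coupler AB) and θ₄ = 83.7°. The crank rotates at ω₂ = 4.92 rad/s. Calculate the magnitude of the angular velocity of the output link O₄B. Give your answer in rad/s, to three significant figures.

ω₂ = 4.92 rad/s
Differentiating the loop-closure r₂e^{iθ₂}+r₃e^{iθ₃}=r₁+r₄e^{iθ₄} gives r₂ω₂e^{iθ₂}+r₃ω₃e^{iθ₃}=r₄ω₄e^{iθ₄}.
Eliminating the other unknown: ω₄ = r₂ω₂ sin(θ₂−θ₃) / [r₄ sin(θ₄−θ₃)].
Numerator sine = +0.97113; denominator sine = +0.92388.
Result = 0.057·4.92·(+0.97113) / (0.1094·(+0.92388)) = +2.6946 rad/s; magnitude 2.6946 rad/s.

2.69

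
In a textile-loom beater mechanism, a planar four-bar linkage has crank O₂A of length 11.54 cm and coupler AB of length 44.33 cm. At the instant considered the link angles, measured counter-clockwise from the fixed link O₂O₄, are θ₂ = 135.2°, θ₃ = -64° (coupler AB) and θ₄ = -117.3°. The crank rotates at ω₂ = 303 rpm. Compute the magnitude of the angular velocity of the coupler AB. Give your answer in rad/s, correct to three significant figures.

ω₂ = 31.73 rad/s (from 303 rpm).
Differentiating the loop-closure r₂e^{iθ₂}+r₃e^{iθ₃}=r₁+r₄e^{iθ₄} gives r₂ω₂e^{iθ₂}+r₃ω₃e^{iθ₃}=r₄ω₄e^{iθ₄}.
Eliminating the other unknown: ω₃ = r₂ω₂ sin(θ₄−θ₂) / [r₃ sin(θ₃−θ₄)].
Numerator sine = +0.95372; denominator sine = +0.80178.
Result = 0.1154·31.73·(+0.95372) / (0.4433·(+0.80178)) = +9.8253 rad/s; magnitude 9.8253 rad/s.

9.83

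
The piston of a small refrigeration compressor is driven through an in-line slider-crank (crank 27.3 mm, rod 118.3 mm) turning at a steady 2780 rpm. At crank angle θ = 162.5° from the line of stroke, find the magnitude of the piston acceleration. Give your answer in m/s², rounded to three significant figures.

1770

ω = 2π·2780/60 = 291.1 rad/s
x(θ) = r cosθ + √(L² − r² sin²θ); with ω constant, a = ω²·d²x/dθ².
d²x/dθ² = −r cosθ − r²(cos2θ)/√u − r⁴ sin²2θ/(4u^{3/2}),  u = L² − r² sin²θ = 0.0139275 m².
Substituting r = 0.0273 m, L = 0.1183 m, θ = 162.5°: d²x/dθ² = +0.020836 m.
a = ω²·d²x/dθ² = (291.1)²·(+0.020836) = +1765.8 m/s²;  |a| = 1765.8 m/s².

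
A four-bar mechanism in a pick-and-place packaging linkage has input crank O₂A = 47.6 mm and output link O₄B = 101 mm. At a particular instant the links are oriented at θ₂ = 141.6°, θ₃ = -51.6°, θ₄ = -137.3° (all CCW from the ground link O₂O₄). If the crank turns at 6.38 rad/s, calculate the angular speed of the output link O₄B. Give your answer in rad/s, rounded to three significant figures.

ω₂ = 6.38 rad/s
Differentiating the loop-closure r₂e^{iθ₂}+r₃e^{iθ₃}=r₁+r₄e^{iθ₄} gives r₂ω₂e^{iθ₂}+r₃ω₃e^{iθ₃}=r₄ω₄e^{iθ₄}.
Eliminating the other unknown: ω₄ = r₂ω₂ sin(θ₂−θ₃) / [r₄ sin(θ₄−θ₃)].
Numerator sine = -0.22835; denominator sine = -0.99719.
Result = 0.0476·6.38·(-0.22835) / (0.101·(-0.99719)) = +0.68855 rad/s; magnitude 0.68855 rad/s.

0.689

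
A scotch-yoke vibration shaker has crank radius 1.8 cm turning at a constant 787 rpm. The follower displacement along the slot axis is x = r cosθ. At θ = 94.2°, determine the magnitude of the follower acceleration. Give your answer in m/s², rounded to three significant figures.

ω = 82.41 rad/s (from 787 rpm).
x = r cosθ ⇒ ẍ = −rω² cosθ (ω constant).
|a| = rω²|cosθ| = 0.018·(82.41)²·|cos 94.2°| = 8.954 m/s².

8.95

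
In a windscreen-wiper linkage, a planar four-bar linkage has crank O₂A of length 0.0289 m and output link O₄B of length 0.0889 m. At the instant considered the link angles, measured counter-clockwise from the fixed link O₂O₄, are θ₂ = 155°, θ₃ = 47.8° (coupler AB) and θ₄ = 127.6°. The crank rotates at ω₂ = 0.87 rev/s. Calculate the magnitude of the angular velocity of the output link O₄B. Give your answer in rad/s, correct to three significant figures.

ω₂ = 5.466 rad/s (from 0.87 rev/s).
Differentiating the loop-closure r₂e^{iθ₂}+r₃e^{iθ₃}=r₁+r₄e^{iθ₄} gives r₂ω₂e^{iθ₂}+r₃ω₃e^{iθ₃}=r₄ω₄e^{iθ₄}.
Eliminating the other unknown: ω₄ = r₂ω₂ sin(θ₂−θ₃) / [r₄ sin(θ₄−θ₃)].
Numerator sine = +0.95528; denominator sine = +0.98420.
Result = 0.0289·5.466·(+0.95528) / (0.0889·(+0.98420)) = +1.7248 rad/s; magnitude 1.7248 rad/s.

1.72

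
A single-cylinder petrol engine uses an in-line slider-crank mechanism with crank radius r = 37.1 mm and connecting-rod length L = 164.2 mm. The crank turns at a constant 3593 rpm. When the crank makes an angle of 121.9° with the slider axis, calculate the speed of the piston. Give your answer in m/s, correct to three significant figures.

ω = 2π·3593/60 = 376.3 rad/s
For an in-line slider-crank, x = r cosθ + √(L² − r² sin²θ), so v = −rω sinθ·[1 + r cosθ/√(L² − r² sin²θ)].
With r = 0.0371 m, L = 0.1642 m, θ = 121.9°: √(L² − r² sin²θ) = 0.16115 m.
v = −0.0371·376.3·0.84897·[1 + 0.0371·-0.52844/0.16115] = -10.409 m/s.
|v| = 10.409 m/s.

10.4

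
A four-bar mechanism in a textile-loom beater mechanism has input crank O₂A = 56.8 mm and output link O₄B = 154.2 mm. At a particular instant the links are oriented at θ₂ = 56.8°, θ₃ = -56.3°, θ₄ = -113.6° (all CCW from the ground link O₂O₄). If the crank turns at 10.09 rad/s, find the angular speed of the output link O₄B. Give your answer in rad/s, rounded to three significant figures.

ω₂ = 10.09 rad/s
Differentiating the loop-closure r₂e^{iθ₂}+r₃e^{iθ₃}=r₁+r₄e^{iθ₄} gives r₂ω₂e^{iθ₂}+r₃ω₃e^{iθ₃}=r₄ω₄e^{iθ₄}.
Eliminating the other unknown: ω₄ = r₂ω₂ sin(θ₂−θ₃) / [r₄ sin(θ₄−θ₃)].
Numerator sine = +0.91982; denominator sine = -0.84151.
Result = 0.0568·10.09·(+0.91982) / (0.1542·(-0.84151)) = -4.0626 rad/s; magnitude 4.0626 rad/s.

4.06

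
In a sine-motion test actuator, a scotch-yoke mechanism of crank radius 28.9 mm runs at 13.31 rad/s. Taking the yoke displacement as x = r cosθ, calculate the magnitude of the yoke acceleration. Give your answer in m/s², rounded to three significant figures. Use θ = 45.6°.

3.58

ω = 13.31 rad/s
x = r cosθ ⇒ ẍ = −rω² cosθ (ω constant).
|a| = rω²|cosθ| = 0.0289·(13.31)²·|cos 45.6°| = 3.5821 m/s².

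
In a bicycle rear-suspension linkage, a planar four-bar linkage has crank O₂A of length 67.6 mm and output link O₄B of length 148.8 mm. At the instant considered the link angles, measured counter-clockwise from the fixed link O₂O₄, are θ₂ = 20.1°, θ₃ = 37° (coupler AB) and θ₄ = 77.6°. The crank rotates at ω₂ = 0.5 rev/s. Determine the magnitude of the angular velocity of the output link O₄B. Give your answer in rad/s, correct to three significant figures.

ω₂ = 3.142 rad/s (from 0.5 rev/s).
Differentiating the loop-closure r₂e^{iθ₂}+r₃e^{iθ₃}=r₁+r₄e^{iθ₄} gives r₂ω₂e^{iθ₂}+r₃ω₃e^{iθ₃}=r₄ω₄e^{iθ₄}.
Eliminating the other unknown: ω₄ = r₂ω₂ sin(θ₂−θ₃) / [r₄ sin(θ₄−θ₃)].
Numerator sine = -0.29070; denominator sine = +0.65077.
Result = 0.0676·3.142·(-0.29070) / (0.1488·(+0.65077)) = -0.63755 rad/s; magnitude 0.63755 rad/s.

0.638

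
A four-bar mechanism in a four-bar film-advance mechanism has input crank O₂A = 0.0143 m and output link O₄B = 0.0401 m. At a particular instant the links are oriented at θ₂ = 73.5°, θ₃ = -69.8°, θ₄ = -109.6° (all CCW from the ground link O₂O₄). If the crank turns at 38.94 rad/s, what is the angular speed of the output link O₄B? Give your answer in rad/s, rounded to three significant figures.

13.0

ω₂ = 38.94 rad/s
Differentiating the loop-closure r₂e^{iθ₂}+r₃e^{iθ₃}=r₁+r₄e^{iθ₄} gives r₂ω₂e^{iθ₂}+r₃ω₃e^{iθ₃}=r₄ω₄e^{iθ₄}.
Eliminating the other unknown: ω₄ = r₂ω₂ sin(θ₂−θ₃) / [r₄ sin(θ₄−θ₃)].
Numerator sine = +0.59763; denominator sine = -0.64011.
Result = 0.0143·38.94·(+0.59763) / (0.0401·(-0.64011)) = -12.965 rad/s; magnitude 12.965 rad/s.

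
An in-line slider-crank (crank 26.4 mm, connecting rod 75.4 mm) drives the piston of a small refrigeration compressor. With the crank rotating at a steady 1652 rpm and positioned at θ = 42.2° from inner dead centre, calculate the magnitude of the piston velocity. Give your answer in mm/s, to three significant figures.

3890

ω = 2π·1652/60 = 173 rad/s
For an in-line slider-crank, x = r cosθ + √(L² − r² sin²θ), so v = −rω sinθ·[1 + r cosθ/√(L² − r² sin²θ)].
With r = 0.0264 m, L = 0.0754 m, θ = 42.2°: √(L² − r² sin²θ) = 0.073285 m.
v = −0.0264·173·0.67172·[1 + 0.0264·0.74080/0.073285] = -3.8865 m/s.
|v| = 3.8865 m/s = 3886.5 mm/s.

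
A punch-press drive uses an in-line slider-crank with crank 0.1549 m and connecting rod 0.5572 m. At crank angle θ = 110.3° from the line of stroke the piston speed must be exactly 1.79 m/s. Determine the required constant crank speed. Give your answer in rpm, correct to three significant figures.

For an in-line slider-crank, |v_piston| = rω|sinθ|·[1 + r cosθ/√(L² − r² sin²θ)].
With r = 0.1549 m, L = 0.5572 m, θ = 110.3°: the bracketed kinematic factor |dx/dθ| = 0.13077 m.
ω = v/|dx/dθ| = 1.79/0.13077 = 13.689 rad/s.
N = 60ω/(2π) = 130.72 rpm.

131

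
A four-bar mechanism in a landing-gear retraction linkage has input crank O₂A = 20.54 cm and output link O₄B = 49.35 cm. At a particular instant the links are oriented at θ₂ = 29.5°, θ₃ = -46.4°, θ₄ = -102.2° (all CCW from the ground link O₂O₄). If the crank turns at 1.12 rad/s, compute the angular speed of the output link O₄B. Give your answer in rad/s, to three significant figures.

ω₂ = 1.12 rad/s
Differentiating the loop-closure r₂e^{iθ₂}+r₃e^{iθ₃}=r₁+r₄e^{iθ₄} gives r₂ω₂e^{iθ₂}+r₃ω₃e^{iθ₃}=r₄ω₄e^{iθ₄}.
Eliminating the other unknown: ω₄ = r₂ω₂ sin(θ₂−θ₃) / [r₄ sin(θ₄−θ₃)].
Numerator sine = +0.96987; denominator sine = -0.82708.
Result = 0.2054·1.12·(+0.96987) / (0.4935·(-0.82708)) = -0.54664 rad/s; magnitude 0.54664 rad/s.

0.547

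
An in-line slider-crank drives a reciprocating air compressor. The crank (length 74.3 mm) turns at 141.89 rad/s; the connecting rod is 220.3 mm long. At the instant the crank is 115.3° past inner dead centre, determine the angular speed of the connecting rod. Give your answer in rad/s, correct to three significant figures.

ω = 141.9 rad/s
The rod makes angle φ with the slider axis where L sinφ = r sinθ; differentiating, L cosφ·φ̇ = r ω cosθ.
L cosφ = √(L² − r² sin²θ) = 0.20981 m.
|ω_rod| = r ω |cosθ| / √(L² − r² sin²θ) = 0.0743·141.9·0.42736/0.20981 = 21.474 rad/s.

21.5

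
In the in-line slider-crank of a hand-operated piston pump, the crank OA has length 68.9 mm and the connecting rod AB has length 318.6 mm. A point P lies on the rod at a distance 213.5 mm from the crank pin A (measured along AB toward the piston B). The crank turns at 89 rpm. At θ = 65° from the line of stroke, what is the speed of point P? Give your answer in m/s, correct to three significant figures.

0.625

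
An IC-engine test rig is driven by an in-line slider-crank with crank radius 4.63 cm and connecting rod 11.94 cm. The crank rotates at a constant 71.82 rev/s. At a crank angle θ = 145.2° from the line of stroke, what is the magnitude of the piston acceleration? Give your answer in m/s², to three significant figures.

ω = 2π·71.8 = 451.3 rad/s
x(θ) = r cosθ + √(L² − r² sin²θ); with ω constant, a = ω²·d²x/dθ².
d²x/dθ² = −r cosθ − r²(cos2θ)/√u − r⁴ sin²2θ/(4u^{3/2}),  u = L² − r² sin²θ = 0.0135581 m².
Substituting r = 0.0463 m, L = 0.1194 m, θ = 145.2°: d²x/dθ² = +0.030963 m.
a = ω²·d²x/dθ² = (451.3)²·(+0.030963) = +6305 m/s²;  |a| = 6305 m/s².

6310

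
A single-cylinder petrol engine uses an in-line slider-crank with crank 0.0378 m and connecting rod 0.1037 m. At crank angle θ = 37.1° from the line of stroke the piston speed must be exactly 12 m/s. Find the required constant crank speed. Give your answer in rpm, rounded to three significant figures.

For an in-line slider-crank, |v_piston| = rω|sinθ|·[1 + r cosθ/√(L² − r² sin²θ)].
With r = 0.0378 m, L = 0.1037 m, θ = 37.1°: the bracketed kinematic factor |dx/dθ| = 0.029597 m.
ω = v/|dx/dθ| = 12/0.029597 = 405.45 rad/s.
N = 60ω/(2π) = 3871.8 rpm.

3870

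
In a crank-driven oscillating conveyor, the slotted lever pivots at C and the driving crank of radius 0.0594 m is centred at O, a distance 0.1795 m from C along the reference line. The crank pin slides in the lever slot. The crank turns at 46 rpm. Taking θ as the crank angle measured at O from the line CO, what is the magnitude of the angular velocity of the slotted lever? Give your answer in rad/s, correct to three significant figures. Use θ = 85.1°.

ω = 4.817 rad/s (from 46 rpm).
Crank pin A relative to C: A = (d + r cosθ, r sinθ); lever angle φ = atan2(r sinθ, d + r cosθ).
Differentiating tanφ: φ̇ = rω(d cosθ + r)/(d² + r² + 2dr cosθ).
d² + r² + 2dr cosθ = |CA|² = 0.0375701 m²;  d cosθ + r = +0.074732 m.
|ω_lever| = |0.0594·4.817·+0.074732| / 0.0375701 = 0.56917 rad/s.

0.569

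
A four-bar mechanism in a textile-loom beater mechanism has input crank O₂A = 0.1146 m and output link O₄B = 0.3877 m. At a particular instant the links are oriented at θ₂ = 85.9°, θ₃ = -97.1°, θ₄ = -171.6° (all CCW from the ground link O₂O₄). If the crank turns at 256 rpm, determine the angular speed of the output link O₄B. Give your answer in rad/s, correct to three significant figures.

0.430

ω₂ = 26.81 rad/s (from 256 rpm).
Differentiating the loop-closure r₂e^{iθ₂}+r₃e^{iθ₃}=r₁+r₄e^{iθ₄} gives r₂ω₂e^{iθ₂}+r₃ω₃e^{iθ₃}=r₄ω₄e^{iθ₄}.
Eliminating the other unknown: ω₄ = r₂ω₂ sin(θ₂−θ₃) / [r₄ sin(θ₄−θ₃)].
Numerator sine = -0.05234; denominator sine = -0.96363.
Result = 0.1146·26.81·(-0.05234) / (0.3877·(-0.96363)) = +0.43038 rad/s; magnitude 0.43038 rad/s.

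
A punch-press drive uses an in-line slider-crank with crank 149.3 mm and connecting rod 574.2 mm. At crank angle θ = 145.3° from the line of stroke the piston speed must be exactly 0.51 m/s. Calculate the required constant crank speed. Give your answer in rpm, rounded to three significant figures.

For an in-line slider-crank, |v_piston| = rω|sinθ|·[1 + r cosθ/√(L² − r² sin²θ)].
With r = 0.1493 m, L = 0.5742 m, θ = 145.3°: the bracketed kinematic factor |dx/dθ| = 0.066622 m.
ω = v/|dx/dθ| = 0.51/0.066622 = 7.6551 rad/s.
N = 60ω/(2π) = 73.101 rpm.

73.1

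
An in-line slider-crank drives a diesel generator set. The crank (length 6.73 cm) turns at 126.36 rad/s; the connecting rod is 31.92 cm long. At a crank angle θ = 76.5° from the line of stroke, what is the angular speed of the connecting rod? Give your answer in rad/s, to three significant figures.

6.35

ω = 126.4 rad/s
The rod makes angle φ with the slider axis where L sinφ = r sinθ; differentiating, L cosφ·φ̇ = r ω cosθ.
L cosφ = √(L² − r² sin²θ) = 0.31242 m.
|ω_rod| = r ω |cosθ| / √(L² − r² sin²θ) = 0.0673·126.4·0.23345/0.31242 = 6.3544 rad/s.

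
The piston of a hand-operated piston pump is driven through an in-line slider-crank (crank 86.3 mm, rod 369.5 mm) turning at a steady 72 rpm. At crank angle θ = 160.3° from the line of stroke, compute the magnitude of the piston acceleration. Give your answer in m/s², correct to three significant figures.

ω = 2π·72/60 = 7.54 rad/s
x(θ) = r cosθ + √(L² − r² sin²θ); with ω constant, a = ω²·d²x/dθ².
d²x/dθ² = −r cosθ − r²(cos2θ)/√u − r⁴ sin²2θ/(4u^{3/2}),  u = L² − r² sin²θ = 0.135684 m².
Substituting r = 0.0863 m, L = 0.3695 m, θ = 160.3°: d²x/dθ² = +0.065513 m.
a = ω²·d²x/dθ² = (7.54)²·(+0.065513) = +3.7244 m/s²;  |a| = 3.7244 m/s².

3.72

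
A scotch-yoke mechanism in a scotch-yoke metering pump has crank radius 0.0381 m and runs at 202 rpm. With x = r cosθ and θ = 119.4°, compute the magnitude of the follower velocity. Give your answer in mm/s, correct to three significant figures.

ω = 21.15 rad/s (from 202 rpm).
x = r cosθ ⇒ ẋ = −rω sinθ.
|v| = rω|sinθ| = 0.0381·21.15·|sin 119.4°| = 0.70215 m/s = 702.15 mm/s.

702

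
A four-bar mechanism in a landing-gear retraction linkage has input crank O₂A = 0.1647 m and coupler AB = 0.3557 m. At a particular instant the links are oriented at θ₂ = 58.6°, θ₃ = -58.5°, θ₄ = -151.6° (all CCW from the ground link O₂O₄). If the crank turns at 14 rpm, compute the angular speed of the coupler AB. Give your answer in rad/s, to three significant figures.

ω₂ = 1.466 rad/s (from 14 rpm).
Differentiating the loop-closure r₂e^{iθ₂}+r₃e^{iθ₃}=r₁+r₄e^{iθ₄} gives r₂ω₂e^{iθ₂}+r₃ω₃e^{iθ₃}=r₄ω₄e^{iθ₄}.
Eliminating the other unknown: ω₃ = r₂ω₂ sin(θ₄−θ₂) / [r₃ sin(θ₃−θ₄)].
Numerator sine = +0.50302; denominator sine = +0.99854.
Result = 0.1647·1.466·(+0.50302) / (0.3557·(+0.99854)) = +0.34197 rad/s; magnitude 0.34197 rad/s.

0.342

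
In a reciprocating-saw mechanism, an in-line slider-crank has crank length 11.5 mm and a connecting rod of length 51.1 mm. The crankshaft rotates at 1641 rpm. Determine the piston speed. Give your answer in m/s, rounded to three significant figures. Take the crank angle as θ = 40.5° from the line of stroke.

1.51

ω = 2π·1641/60 = 171.8 rad/s
For an in-line slider-crank, x = r cosθ + √(L² − r² sin²θ), so v = −rω sinθ·[1 + r cosθ/√(L² − r² sin²θ)].
With r = 0.0115 m, L = 0.0511 m, θ = 40.5°: √(L² − r² sin²θ) = 0.050551 m.
v = −0.0115·171.8·0.64945·[1 + 0.0115·0.76041/0.050551] = -1.5055 m/s.
|v| = 1.5055 m/s.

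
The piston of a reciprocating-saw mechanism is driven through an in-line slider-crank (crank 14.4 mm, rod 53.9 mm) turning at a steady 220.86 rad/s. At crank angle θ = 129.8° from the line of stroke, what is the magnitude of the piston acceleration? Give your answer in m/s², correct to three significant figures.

481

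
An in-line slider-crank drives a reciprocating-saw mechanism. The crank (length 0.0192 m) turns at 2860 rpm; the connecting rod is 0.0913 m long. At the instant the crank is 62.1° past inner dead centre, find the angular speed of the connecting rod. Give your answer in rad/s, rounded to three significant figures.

30.0

ω = 299.5 rad/s (converted from 2860 rpm).
The rod makes angle φ with the slider axis where L sinφ = r sinθ; differentiating, L cosφ·φ̇ = r ω cosθ.
L cosφ = √(L² − r² sin²θ) = 0.089709 m.
|ω_rod| = r ω |cosθ| / √(L² − r² sin²θ) = 0.0192·299.5·0.46793/0.089709 = 29.994 rad/s.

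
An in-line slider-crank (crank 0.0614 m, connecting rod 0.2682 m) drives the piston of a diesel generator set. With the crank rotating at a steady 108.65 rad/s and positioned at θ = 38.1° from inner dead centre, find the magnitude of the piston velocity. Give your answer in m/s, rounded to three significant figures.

4.87

ω = 108.7 rad/s
For an in-line slider-crank, x = r cosθ + √(L² − r² sin²θ), so v = −rω sinθ·[1 + r cosθ/√(L² − r² sin²θ)].
With r = 0.0614 m, L = 0.2682 m, θ = 38.1°: √(L² − r² sin²θ) = 0.26551 m.
v = −0.0614·108.7·0.61704·[1 + 0.0614·0.78694/0.26551] = -4.8654 m/s.
|v| = 4.8654 m/s.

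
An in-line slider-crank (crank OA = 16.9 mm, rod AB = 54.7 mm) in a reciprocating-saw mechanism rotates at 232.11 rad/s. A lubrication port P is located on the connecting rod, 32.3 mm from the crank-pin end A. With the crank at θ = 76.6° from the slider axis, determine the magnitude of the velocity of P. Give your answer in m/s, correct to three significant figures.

4.00

ω = 232.1 rad/s.  Crank-pin speed |V_A| = rω = 3.9227 m/s, perpendicular to OA.
Rod angle: sinφ = −(r/L) sinθ ⇒ φ = -17.490°; ω_rod = −rω cosθ/√(L²−r²sin²θ) = -17.425 rad/s.
V_P = V_A + ω_rod × AP, with AP = 0.0323 m along the rod.
Components: V_Px = −rω sinθ − a·ω_rod·sinφ = -3.985 m/s;  V_Py = rω cosθ + a·ω_rod·cosφ = +0.37227 m/s.
|V_P| = √(V_Px² + V_Py²) = 4.0024 m/s.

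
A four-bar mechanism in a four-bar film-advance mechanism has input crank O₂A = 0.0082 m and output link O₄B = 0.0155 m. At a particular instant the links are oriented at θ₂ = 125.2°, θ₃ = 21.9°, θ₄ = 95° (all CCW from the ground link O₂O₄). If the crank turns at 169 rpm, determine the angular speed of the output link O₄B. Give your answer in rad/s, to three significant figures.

ω₂ = 17.7 rad/s (from 169 rpm).
Differentiating the loop-closure r₂e^{iθ₂}+r₃e^{iθ₃}=r₁+r₄e^{iθ₄} gives r₂ω₂e^{iθ₂}+r₃ω₃e^{iθ₃}=r₄ω₄e^{iθ₄}.
Eliminating the other unknown: ω₄ = r₂ω₂ sin(θ₂−θ₃) / [r₄ sin(θ₄−θ₃)].
Numerator sine = +0.97318; denominator sine = +0.95681.
Result = 0.0082·17.7·(+0.97318) / (0.0155·(+0.95681)) = +9.5228 rad/s; magnitude 9.5228 rad/s.

9.52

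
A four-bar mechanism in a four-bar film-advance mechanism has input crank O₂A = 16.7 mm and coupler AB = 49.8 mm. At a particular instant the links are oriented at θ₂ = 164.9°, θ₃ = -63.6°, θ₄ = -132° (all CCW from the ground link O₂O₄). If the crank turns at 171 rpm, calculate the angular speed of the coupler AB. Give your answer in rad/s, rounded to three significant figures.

ω₂ = 17.91 rad/s (from 171 rpm).
Differentiating the loop-closure r₂e^{iθ₂}+r₃e^{iθ₃}=r₁+r₄e^{iθ₄} gives r₂ω₂e^{iθ₂}+r₃ω₃e^{iθ₃}=r₄ω₄e^{iθ₄}.
Eliminating the other unknown: ω₃ = r₂ω₂ sin(θ₄−θ₂) / [r₃ sin(θ₃−θ₄)].
Numerator sine = +0.89180; denominator sine = +0.92978.
Result = 0.0167·17.91·(+0.89180) / (0.0498·(+0.92978)) = +5.7597 rad/s; magnitude 5.7597 rad/s.

5.76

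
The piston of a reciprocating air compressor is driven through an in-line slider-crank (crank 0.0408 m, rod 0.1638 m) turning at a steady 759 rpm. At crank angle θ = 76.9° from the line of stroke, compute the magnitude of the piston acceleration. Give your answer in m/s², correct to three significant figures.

ω = 2π·759/60 = 79.48 rad/s
x(θ) = r cosθ + √(L² − r² sin²θ); with ω constant, a = ω²·d²x/dθ².
d²x/dθ² = −r cosθ − r²(cos2θ)/√u − r⁴ sin²2θ/(4u^{3/2}),  u = L² − r² sin²θ = 0.0252513 m².
Substituting r = 0.0408 m, L = 0.1638 m, θ = 76.9°: d²x/dθ² = +0.00011828 m.
a = ω²·d²x/dθ² = (79.48)²·(+0.00011828) = +0.74723 m/s²;  |a| = 0.74723 m/s².

0.747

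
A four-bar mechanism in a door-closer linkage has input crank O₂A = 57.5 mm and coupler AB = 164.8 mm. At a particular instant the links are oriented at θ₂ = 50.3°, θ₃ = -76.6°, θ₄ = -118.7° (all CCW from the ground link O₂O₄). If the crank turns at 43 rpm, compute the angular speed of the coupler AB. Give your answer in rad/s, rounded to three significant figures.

0.447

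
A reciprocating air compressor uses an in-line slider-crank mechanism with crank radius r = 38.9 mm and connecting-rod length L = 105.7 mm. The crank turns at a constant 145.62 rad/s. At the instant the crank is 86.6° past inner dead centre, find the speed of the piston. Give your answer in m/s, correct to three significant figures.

ω = 145.6 rad/s
For an in-line slider-crank, x = r cosθ + √(L² − r² sin²θ), so v = −rω sinθ·[1 + r cosθ/√(L² − r² sin²θ)].
With r = 0.0389 m, L = 0.1057 m, θ = 86.6°: √(L² − r² sin²θ) = 0.098309 m.
v = −0.0389·145.6·0.99824·[1 + 0.0389·0.05931/0.098309] = -5.7873 m/s.
|v| = 5.7873 m/s.

5.79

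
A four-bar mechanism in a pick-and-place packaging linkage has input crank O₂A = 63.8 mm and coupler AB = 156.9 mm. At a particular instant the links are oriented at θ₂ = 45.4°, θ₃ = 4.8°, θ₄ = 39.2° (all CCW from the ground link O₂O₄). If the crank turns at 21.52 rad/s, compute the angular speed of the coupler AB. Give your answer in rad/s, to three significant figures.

ω₂ = 21.52 rad/s
Differentiating the loop-closure r₂e^{iθ₂}+r₃e^{iθ₃}=r₁+r₄e^{iθ₄} gives r₂ω₂e^{iθ₂}+r₃ω₃e^{iθ₃}=r₄ω₄e^{iθ₄}.
Eliminating the other unknown: ω₃ = r₂ω₂ sin(θ₄−θ₂) / [r₃ sin(θ₃−θ₄)].
Numerator sine = -0.10800; denominator sine = -0.56497.
Result = 0.0638·21.52·(-0.10800) / (0.1569·(-0.56497)) = +1.6728 rad/s; magnitude 1.6728 rad/s.

1.67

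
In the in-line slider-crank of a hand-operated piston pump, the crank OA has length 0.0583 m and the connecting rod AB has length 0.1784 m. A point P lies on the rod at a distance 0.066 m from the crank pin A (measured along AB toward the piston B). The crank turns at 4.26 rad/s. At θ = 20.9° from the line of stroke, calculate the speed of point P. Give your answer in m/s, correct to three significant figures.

ω = 4.26 rad/s.  Crank-pin speed |V_A| = rω = 0.24836 m/s, perpendicular to OA.
Rod angle: sinφ = −(r/L) sinθ ⇒ φ = -6.695°; ω_rod = −rω cosθ/√(L²−r²sin²θ) = -1.3095 rad/s.
V_P = V_A + ω_rod × AP, with AP = 0.066 m along the rod.
Components: V_Px = −rω sinθ − a·ω_rod·sinφ = -0.098674 m/s;  V_Py = rω cosθ + a·ω_rod·cosφ = +0.14618 m/s.
|V_P| = √(V_Px² + V_Py²) = 0.17637 m/s.

0.176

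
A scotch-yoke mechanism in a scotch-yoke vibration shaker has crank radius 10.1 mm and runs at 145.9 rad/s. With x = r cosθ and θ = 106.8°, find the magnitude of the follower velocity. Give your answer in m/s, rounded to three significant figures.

1.41

ω = 145.9 rad/s
x = r cosθ ⇒ ẋ = −rω sinθ.
|v| = rω|sinθ| = 0.0101·145.9·|sin 106.8°| = 1.4107 m/s.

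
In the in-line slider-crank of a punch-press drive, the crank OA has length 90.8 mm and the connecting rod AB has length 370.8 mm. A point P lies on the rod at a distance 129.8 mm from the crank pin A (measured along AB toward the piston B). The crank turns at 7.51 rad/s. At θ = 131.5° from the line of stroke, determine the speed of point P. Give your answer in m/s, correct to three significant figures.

0.564

ω = 7.51 rad/s.  Crank-pin speed |V_A| = rω = 0.68191 m/s, perpendicular to OA.
Rod angle: sinφ = −(r/L) sinθ ⇒ φ = -10.568°; ω_rod = −rω cosθ/√(L²−r²sin²θ) = +1.2396 rad/s.
V_P = V_A + ω_rod × AP, with AP = 0.1298 m along the rod.
Components: V_Px = −rω sinθ − a·ω_rod·sinφ = -0.48121 m/s;  V_Py = rω cosθ + a·ω_rod·cosφ = -0.29368 m/s.
|V_P| = √(V_Px² + V_Py²) = 0.56374 m/s.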